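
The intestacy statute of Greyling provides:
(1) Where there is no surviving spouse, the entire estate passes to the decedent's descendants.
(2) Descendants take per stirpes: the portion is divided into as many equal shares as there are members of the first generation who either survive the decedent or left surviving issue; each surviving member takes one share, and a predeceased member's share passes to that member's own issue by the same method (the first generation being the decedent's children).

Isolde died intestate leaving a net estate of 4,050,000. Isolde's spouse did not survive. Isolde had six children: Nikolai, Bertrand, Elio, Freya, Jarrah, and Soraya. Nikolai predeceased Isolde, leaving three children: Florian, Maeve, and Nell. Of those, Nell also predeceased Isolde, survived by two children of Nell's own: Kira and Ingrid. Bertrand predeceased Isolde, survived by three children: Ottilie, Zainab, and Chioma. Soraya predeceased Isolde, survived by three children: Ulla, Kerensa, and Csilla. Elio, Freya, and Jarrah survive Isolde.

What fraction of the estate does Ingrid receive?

Ingrid receives 1/36 of the estate.

The entire 4,050,000 passes to the descendants.
That amount (4,050,000) is divided into 6 shares of 675,000: Elio, Freya, and Jarrah each take 675,000; Nikolai's 675,000 share passes to Nikolai's issue; Bertrand's 675,000 share passes to Bertrand's issue; Soraya's 675,000 share passes to Soraya's issue.
Nikolai's share (675,000) is divided into 3 shares of 225,000: Florian and Maeve each take 225,000; Nell's 225,000 share passes to Nell's issue.
Nell's share (225,000) is divided into 2 shares of 112,500: Kira and Ingrid each take 112,500.
Bertrand's share (675,000) is divided into 3 shares of 225,000: Ottilie, Zainab, and Chioma each take 225,000.
Soraya's share (675,000) is divided into 3 shares of 225,000: Ulla, Kerensa, and Csilla each take 225,000.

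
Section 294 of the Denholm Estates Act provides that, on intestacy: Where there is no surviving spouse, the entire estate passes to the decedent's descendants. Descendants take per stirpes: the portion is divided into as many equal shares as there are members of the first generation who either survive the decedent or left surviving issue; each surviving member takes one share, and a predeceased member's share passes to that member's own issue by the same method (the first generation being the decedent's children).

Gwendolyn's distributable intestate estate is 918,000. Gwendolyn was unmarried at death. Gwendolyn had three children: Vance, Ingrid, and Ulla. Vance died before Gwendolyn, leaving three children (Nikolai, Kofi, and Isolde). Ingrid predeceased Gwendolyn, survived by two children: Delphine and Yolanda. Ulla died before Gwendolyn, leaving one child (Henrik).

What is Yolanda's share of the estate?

Yolanda receives 153,000.

The entire 918,000 passes to the descendants.
That amount (918,000) is divided into 3 shares of 306,000: Vance's 306,000 share passes to Vance's issue; Ingrid's 306,000 share passes to Ingrid's issue; Ulla's 306,000 share passes to Ulla's issue.
Vance's share (306,000) is divided into 3 shares of 102,000: Nikolai, Kofi, and Isolde each take 102,000.
Ingrid's share (306,000) is divided into 2 shares of 153,000: Delphine and Yolanda each take 153,000.
Ulla's share (306,000) passes entirely to Henrik.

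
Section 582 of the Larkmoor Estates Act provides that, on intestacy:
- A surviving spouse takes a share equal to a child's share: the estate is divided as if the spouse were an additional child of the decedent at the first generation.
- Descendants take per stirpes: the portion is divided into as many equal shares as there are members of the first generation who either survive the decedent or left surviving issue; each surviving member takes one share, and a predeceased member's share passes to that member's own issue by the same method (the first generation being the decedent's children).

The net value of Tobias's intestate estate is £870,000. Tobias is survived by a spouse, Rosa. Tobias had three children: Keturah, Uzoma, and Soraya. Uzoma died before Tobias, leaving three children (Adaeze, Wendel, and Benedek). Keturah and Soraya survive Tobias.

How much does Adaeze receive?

Adaeze receives £72,500.

The spouse counts as an additional share at the children's level, so there are 4 primary shares of £217,500. Rosa takes one such share (£217,500).
The children's combined portion (£652,500) is divided into 3 shares of £217,500: Keturah and Soraya each take £217,500; Uzoma's £217,500 share passes to Uzoma's issue.
Uzoma's share (£217,500) is divided into 3 shares of £72,500: Adaeze, Wendel, and Benedek each take £72,500.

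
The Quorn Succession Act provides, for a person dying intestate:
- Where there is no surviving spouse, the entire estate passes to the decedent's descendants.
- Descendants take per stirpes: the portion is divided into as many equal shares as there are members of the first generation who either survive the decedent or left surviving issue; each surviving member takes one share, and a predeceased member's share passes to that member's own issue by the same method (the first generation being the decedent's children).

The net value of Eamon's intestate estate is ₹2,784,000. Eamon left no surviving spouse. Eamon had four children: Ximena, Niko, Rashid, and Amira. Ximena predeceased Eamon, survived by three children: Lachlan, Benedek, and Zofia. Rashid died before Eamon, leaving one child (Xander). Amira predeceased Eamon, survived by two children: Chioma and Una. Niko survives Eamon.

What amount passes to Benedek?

The entire ₹2,784,000 passes to the descendants.
That amount (₹2,784,000) is divided into 4 shares of ₹696,000: Niko takes ₹696,000; Ximena's ₹696,000 share passes to Ximena's issue; Rashid's ₹696,000 share passes to Rashid's issue; Amira's ₹696,000 share passes to Amira's issue.
Ximena's share (₹696,000) is divided into 3 shares of ₹232,000: Lachlan, Benedek, and Zofia each take ₹232,000.
Rashid's share (₹696,000) passes entirely to Xander.
Amira's share (₹696,000) is divided into 2 shares of ₹348,000: Chioma and Una each take ₹348,000.

Benedek receives ₹232,000.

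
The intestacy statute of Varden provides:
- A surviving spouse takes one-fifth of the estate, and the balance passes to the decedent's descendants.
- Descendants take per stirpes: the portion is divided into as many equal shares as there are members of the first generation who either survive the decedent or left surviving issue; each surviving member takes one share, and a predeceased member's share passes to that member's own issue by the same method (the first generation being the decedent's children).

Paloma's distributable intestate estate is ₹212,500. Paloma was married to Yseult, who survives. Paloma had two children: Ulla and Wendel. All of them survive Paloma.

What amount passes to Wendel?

Wendel receives ₹85,000.

Yseult takes one-fifth of ₹212,500 = ₹42,500. The remaining ₹170,000 passes to the descendants.
The descendants' portion (₹170,000) is divided into 2 shares of ₹85,000: Ulla and Wendel each take ₹85,000.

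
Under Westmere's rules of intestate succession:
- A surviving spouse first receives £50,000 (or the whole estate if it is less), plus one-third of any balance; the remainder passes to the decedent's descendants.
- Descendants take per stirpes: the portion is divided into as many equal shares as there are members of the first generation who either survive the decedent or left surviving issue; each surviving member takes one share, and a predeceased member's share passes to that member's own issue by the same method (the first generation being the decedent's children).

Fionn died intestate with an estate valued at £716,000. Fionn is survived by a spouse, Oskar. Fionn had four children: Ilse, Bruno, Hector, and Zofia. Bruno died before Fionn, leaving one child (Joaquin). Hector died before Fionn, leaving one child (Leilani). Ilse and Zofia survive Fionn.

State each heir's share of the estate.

Oskar first takes £50,000, leaving a balance of £666,000. Oskar then takes one-third of the balance (£222,000), for a total of £272,000. The remaining £444,000 passes to the descendants.
The descendants' portion (£444,000) is divided into 4 shares of £111,000: Ilse and Zofia each take £111,000; Bruno's £111,000 share passes to Bruno's issue; Hector's £111,000 share passes to Hector's issue.
Bruno's share (£111,000) passes entirely to Joaquin.
Hector's share (£111,000) passes entirely to Leilani.

Oskar: £272,000; Ilse: £111,000; Joaquin: £111,000; Leilani: £111,000; Zofia: £111,000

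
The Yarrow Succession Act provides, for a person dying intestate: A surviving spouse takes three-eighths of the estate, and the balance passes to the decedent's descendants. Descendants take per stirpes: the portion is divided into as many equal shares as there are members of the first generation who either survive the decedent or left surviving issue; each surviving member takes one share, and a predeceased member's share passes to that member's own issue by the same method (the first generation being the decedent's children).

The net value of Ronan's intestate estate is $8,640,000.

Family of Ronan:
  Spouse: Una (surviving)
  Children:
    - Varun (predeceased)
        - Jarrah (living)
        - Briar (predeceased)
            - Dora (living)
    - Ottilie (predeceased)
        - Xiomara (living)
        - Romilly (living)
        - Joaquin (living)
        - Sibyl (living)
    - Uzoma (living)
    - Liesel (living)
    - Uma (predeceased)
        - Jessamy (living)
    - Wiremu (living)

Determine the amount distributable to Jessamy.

Jessamy receives $900,000.

Una takes three-eighths of $8,640,000 = $3,240,000. The remaining $5,400,000 passes to the descendants.
The descendants' portion ($5,400,000) is divided into 6 shares of $900,000: Uzoma, Liesel, and Wiremu each take $900,000; Varun's $900,000 share passes to Varun's issue; Ottilie's $900,000 share passes to Ottilie's issue; Uma's $900,000 share passes to Uma's issue.
Varun's share ($900,000) is divided into 2 shares of $450,000: Jarrah takes $450,000; Briar's $450,000 share passes to Briar's issue.
Briar's share ($450,000) passes entirely to Dora.
Ottilie's share ($900,000) is divided into 4 shares of $225,000: Xiomara, Romilly, Joaquin, and Sibyl each take $225,000.
Uma's share ($900,000) passes entirely to Jessamy.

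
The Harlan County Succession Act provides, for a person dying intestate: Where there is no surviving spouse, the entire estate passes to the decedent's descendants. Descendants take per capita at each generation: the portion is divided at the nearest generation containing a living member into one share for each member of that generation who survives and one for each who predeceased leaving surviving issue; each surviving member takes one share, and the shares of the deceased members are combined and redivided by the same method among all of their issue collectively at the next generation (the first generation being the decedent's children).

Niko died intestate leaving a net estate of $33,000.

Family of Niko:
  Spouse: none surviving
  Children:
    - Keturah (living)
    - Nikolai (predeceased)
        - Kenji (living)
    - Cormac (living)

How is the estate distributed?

Keturah: $11,000; Kenji: $11,000; Cormac: $11,000

The entire $33,000 passes to the descendants.
That amount ($33,000) is divided at the children's generation into 3 shares of $11,000. Keturah and Cormac each take $11,000. The remaining share for the deceased Nikolai ($11,000) is carried to the next generation.
That pool ($11,000) passes entirely to Kenji, the sole taker at the grandchildren's generation.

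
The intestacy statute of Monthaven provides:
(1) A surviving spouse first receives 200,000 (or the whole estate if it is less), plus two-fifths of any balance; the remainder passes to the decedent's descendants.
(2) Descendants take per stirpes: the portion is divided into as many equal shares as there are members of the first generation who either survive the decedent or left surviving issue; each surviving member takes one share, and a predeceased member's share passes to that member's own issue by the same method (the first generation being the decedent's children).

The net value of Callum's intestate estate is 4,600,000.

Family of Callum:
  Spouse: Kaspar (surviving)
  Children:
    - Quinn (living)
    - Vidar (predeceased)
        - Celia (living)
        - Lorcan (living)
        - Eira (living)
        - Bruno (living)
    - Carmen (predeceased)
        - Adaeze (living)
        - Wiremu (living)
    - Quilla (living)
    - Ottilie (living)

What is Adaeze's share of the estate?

Kaspar first takes 200,000, leaving a balance of 4,400,000. Kaspar then takes two-fifths of the balance (1,760,000), for a total of 1,960,000. The remaining 2,640,000 passes to the descendants.
The descendants' portion (2,640,000) is divided into 5 shares of 528,000: Quinn, Quilla, and Ottilie each take 528,000; Vidar's 528,000 share passes to Vidar's issue; Carmen's 528,000 share passes to Carmen's issue.
Vidar's share (528,000) is divided into 4 shares of 132,000: Celia, Lorcan, Eira, and Bruno each take 132,000.
Carmen's share (528,000) is divided into 2 shares of 264,000: Adaeze and Wiremu each take 264,000.

Adaeze receives 264,000.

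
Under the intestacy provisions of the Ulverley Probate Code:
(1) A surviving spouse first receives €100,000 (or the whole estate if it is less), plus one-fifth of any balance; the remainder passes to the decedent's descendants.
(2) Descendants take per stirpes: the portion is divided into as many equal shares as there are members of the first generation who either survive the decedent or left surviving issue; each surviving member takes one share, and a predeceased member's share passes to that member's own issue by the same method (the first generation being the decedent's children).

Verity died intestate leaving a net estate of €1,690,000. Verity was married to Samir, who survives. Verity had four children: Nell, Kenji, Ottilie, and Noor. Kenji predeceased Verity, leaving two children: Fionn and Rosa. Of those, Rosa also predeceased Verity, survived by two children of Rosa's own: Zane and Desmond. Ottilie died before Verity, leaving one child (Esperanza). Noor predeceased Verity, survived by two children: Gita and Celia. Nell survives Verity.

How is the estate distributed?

Samir first takes €100,000, leaving a balance of €1,590,000. Samir then takes one-fifth of the balance (€318,000), for a total of €418,000. The remaining €1,272,000 passes to the descendants.
The descendants' portion (€1,272,000) is divided into 4 shares of €318,000: Nell takes €318,000; Kenji's €318,000 share passes to Kenji's issue; Ottilie's €318,000 share passes to Ottilie's issue; Noor's €318,000 share passes to Noor's issue.
Kenji's share (€318,000) is divided into 2 shares of €159,000: Fionn takes €159,000; Rosa's €159,000 share passes to Rosa's issue.
Rosa's share (€159,000) is divided into 2 shares of €79,500: Zane and Desmond each take €79,500.
Ottilie's share (€318,000) passes entirely to Esperanza.
Noor's share (€318,000) is divided into 2 shares of €159,000: Gita and Celia each take €159,000.

Samir: €418,000; Nell: €318,000; Fionn: €159,000; Zane: €79,500; Desmond: €79,500; Esperanza: €318,000; Gita: €159,000; Celia: €159,000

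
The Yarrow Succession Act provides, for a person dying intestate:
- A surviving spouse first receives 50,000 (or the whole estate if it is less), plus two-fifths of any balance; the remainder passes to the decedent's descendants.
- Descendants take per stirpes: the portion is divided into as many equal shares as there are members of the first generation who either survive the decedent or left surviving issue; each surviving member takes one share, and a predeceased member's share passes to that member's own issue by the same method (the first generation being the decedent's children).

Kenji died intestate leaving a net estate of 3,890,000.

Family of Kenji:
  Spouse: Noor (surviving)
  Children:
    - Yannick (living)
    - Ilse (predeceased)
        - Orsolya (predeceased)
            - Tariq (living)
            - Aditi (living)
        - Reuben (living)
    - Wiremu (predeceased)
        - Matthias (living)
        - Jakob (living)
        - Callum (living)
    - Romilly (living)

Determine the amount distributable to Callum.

Noor first takes 50,000, leaving a balance of 3,840,000. Noor then takes two-fifths of the balance (1,536,000), for a total of 1,586,000. The remaining 2,304,000 passes to the descendants.
The descendants' portion (2,304,000) is divided into 4 shares of 576,000: Yannick and Romilly each take 576,000; Ilse's 576,000 share passes to Ilse's issue; Wiremu's 576,000 share passes to Wiremu's issue.
Ilse's share (576,000) is divided into 2 shares of 288,000: Reuben takes 288,000; Orsolya's 288,000 share passes to Orsolya's issue.
Orsolya's share (288,000) is divided into 2 shares of 144,000: Tariq and Aditi each take 144,000.
Wiremu's share (576,000) is divided into 3 shares of 192,000: Matthias, Jakob, and Callum each take 192,000.

Callum receives 192,000.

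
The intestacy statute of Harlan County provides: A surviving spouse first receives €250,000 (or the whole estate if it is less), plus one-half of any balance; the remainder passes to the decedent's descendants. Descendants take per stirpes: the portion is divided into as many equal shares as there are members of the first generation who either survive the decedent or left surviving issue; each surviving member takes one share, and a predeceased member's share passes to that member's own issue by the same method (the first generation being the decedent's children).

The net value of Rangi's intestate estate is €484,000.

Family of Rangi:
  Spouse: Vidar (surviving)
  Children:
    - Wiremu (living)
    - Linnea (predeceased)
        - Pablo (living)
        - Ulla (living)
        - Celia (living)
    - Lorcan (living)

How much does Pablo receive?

Pablo receives €13,000.

Vidar first takes €250,000, leaving a balance of €234,000. Vidar then takes one-half of the balance (€117,000), for a total of €367,000. The remaining €117,000 passes to the descendants.
The descendants' portion (€117,000) is divided into 3 shares of €39,000: Wiremu and Lorcan each take €39,000; Linnea's €39,000 share passes to Linnea's issue.
Linnea's share (€39,000) is divided into 3 shares of €13,000: Pablo, Ulla, and Celia each take €13,000.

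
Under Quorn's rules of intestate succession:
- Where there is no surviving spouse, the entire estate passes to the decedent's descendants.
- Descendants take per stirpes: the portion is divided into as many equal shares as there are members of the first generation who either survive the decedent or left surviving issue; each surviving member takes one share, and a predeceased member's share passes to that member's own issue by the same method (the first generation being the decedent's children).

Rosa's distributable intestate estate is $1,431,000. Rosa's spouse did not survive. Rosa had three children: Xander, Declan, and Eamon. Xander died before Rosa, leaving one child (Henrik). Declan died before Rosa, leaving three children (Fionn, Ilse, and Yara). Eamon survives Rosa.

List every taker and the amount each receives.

Henrik: $477,000; Fionn: $159,000; Ilse: $159,000; Yara: $159,000; Eamon: $477,000

The entire $1,431,000 passes to the descendants.
That amount ($1,431,000) is divided into 3 shares of $477,000: Eamon takes $477,000; Xander's $477,000 share passes to Xander's issue; Declan's $477,000 share passes to Declan's issue.
Xander's share ($477,000) passes entirely to Henrik.
Declan's share ($477,000) is divided into 3 shares of $159,000: Fionn, Ilse, and Yara each take $159,000.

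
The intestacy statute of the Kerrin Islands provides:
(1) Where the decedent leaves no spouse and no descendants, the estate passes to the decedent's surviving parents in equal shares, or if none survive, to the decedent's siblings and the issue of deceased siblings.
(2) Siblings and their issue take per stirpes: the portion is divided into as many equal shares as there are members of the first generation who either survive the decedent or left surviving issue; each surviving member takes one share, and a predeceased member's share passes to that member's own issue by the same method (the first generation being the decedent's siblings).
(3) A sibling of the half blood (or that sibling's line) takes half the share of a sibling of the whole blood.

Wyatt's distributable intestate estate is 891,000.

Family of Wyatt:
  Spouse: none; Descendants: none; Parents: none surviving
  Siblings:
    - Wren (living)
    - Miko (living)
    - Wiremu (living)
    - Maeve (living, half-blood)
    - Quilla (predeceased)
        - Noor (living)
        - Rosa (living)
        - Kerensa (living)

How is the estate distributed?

Wren: 198,000; Miko: 198,000; Wiremu: 198,000; Maeve: 99,000; Noor: 66,000; Rosa: 66,000; Kerensa: 66,000

The entire 891,000 passes to the siblings and their issue.
Counting each half-blood sibling's line as half a unit, there are 9/2 units in 891,000, so one unit is 198,000. Whole-blood lines (Wren, Miko, Wiremu, and Quilla) take 198,000 each; half-blood lines (Maeve) take 99,000 each.
Quilla's share (198,000) is divided into 3 shares of 66,000: Noor, Rosa, and Kerensa each take 66,000.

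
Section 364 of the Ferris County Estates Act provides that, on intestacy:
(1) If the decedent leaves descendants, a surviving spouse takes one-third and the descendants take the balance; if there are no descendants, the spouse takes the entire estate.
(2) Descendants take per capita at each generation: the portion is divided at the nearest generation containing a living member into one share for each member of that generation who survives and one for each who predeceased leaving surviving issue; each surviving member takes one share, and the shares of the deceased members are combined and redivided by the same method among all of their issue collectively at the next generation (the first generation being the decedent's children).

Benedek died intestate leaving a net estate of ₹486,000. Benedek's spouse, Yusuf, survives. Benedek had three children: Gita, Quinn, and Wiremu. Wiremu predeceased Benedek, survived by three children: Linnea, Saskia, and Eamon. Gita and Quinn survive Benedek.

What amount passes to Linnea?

Linnea receives ₹36,000.

Yusuf takes one-third of ₹486,000 = ₹162,000. The remaining ₹324,000 passes to the descendants.
The descendants' portion (₹324,000) is divided at the children's generation into 3 shares of ₹108,000. Gita and Quinn each take ₹108,000. The remaining share for the deceased Wiremu (₹108,000) is carried to the next generation.
That pool (₹108,000) is divided at the grandchildren's generation equally among Linnea, Saskia, and Eamon: ₹36,000 each.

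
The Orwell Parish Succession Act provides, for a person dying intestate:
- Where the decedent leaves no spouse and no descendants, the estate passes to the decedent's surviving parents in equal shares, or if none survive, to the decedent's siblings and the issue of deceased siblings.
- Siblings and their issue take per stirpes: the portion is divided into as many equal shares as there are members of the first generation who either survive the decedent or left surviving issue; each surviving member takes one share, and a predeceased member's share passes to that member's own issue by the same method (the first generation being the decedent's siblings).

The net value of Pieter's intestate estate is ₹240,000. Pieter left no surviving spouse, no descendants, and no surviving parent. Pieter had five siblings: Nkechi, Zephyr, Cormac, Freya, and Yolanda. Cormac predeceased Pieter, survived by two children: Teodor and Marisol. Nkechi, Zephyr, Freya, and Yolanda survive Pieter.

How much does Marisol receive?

Marisol receives ₹24,000.

The entire ₹240,000 passes to the siblings and their issue.
That amount (₹240,000) is divided into 5 shares of ₹48,000: Nkechi, Zephyr, Freya, and Yolanda each take ₹48,000; Cormac's ₹48,000 share passes to Cormac's issue.
Cormac's share (₹48,000) is divided into 2 shares of ₹24,000: Teodor and Marisol each take ₹24,000.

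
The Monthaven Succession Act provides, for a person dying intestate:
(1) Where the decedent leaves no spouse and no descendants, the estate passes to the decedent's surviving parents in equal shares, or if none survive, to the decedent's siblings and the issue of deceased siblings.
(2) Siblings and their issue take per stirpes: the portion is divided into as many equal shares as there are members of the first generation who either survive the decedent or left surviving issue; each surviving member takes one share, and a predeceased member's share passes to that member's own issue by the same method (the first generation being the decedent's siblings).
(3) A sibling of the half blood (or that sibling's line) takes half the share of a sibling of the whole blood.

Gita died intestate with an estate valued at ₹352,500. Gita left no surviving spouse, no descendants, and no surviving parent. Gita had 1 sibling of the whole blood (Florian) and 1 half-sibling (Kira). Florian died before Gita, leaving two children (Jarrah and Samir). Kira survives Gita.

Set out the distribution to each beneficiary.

The entire ₹352,500 passes to the siblings and their issue.
Counting each half-blood sibling's line as half a unit, there are 3/2 units in ₹352,500, so one unit is ₹235,000. Whole-blood lines (Florian) take ₹235,000 each; half-blood lines (Kira) take ₹117,500 each.
Florian's share (₹235,000) is divided into 2 shares of ₹117,500: Jarrah and Samir each take ₹117,500.

Jarrah: ₹117,500; Samir: ₹117,500; Kira: ₹117,500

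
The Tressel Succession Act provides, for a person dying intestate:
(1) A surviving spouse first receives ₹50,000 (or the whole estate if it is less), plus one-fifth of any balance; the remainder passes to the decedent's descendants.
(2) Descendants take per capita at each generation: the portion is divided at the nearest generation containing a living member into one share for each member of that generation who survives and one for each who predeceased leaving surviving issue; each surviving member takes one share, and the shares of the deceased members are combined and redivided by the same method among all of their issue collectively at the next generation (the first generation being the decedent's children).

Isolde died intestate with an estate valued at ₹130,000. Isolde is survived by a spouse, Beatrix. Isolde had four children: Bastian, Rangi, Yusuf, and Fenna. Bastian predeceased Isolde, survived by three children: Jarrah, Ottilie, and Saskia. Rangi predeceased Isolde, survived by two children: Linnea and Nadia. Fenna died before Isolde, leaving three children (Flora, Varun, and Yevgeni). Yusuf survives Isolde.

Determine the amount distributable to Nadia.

Beatrix first takes ₹50,000, leaving a balance of ₹80,000. Beatrix then takes one-fifth of the balance (₹16,000), for a total of ₹66,000. The remaining ₹64,000 passes to the descendants.
The descendants' portion (₹64,000) is divided at the children's generation into 4 shares of ₹16,000. Yusuf takes ₹16,000. The 3 shares of the deceased (Bastian, Rangi, and Fenna) are combined into a pool of ₹48,000.
That pool (₹48,000) is divided at the grandchildren's generation equally among Jarrah, Ottilie, Saskia, Linnea, Nadia, Flora, Varun, and Yevgeni: ₹6,000 each.

Nadia receives ₹6,000.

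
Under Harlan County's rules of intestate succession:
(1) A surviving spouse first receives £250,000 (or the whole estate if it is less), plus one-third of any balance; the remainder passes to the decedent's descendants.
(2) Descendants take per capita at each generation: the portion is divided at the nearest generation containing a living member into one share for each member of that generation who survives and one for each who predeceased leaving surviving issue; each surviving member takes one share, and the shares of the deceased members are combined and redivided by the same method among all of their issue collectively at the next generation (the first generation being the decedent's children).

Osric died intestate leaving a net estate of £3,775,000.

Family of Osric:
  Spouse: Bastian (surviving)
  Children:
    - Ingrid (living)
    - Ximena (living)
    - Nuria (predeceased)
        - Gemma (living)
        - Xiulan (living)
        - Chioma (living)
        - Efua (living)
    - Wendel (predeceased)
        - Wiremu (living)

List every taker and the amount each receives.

Bastian first takes £250,000, leaving a balance of £3,525,000. Bastian then takes one-third of the balance (£1,175,000), for a total of £1,425,000. The remaining £2,350,000 passes to the descendants.
The descendants' portion (£2,350,000) is divided at the children's generation into 4 shares of £587,500. Ingrid and Ximena each take £587,500. The 2 shares of the deceased (Nuria and Wendel) are combined into a pool of £1,175,000.
That pool (£1,175,000) is divided at the grandchildren's generation equally among Gemma, Xiulan, Chioma, Efua, and Wiremu: £235,000 each.

Bastian: £1,425,000; Ingrid: £587,500; Ximena: £587,500; Gemma: £235,000; Xiulan: £235,000; Chioma: £235,000; Efua: £235,000; Wiremu: £235,000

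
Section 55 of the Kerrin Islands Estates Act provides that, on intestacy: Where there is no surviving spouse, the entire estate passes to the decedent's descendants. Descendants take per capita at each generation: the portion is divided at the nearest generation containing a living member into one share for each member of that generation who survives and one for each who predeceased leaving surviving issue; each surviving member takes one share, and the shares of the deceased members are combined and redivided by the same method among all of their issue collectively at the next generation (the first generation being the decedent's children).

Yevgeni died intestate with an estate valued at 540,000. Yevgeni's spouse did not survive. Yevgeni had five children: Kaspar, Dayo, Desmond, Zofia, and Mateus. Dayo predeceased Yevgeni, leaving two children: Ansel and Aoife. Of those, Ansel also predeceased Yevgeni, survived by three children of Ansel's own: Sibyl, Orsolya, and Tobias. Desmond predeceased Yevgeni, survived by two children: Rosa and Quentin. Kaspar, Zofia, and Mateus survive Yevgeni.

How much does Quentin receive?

The entire 540,000 passes to the descendants.
That amount (540,000) is divided at the children's generation into 5 shares of 108,000. Kaspar, Zofia, and Mateus each take 108,000. The 2 shares of the deceased (Dayo and Desmond) are combined into a pool of 216,000.
That pool (216,000) is divided at the grandchildren's generation into 4 shares of 54,000. Aoife, Rosa, and Quentin each take 54,000. The remaining share for the deceased Ansel (54,000) is carried to the next generation.
That pool (54,000) is divided at the great-grandchildren's generation equally among Sibyl, Orsolya, and Tobias: 18,000 each.

Quentin receives 54,000.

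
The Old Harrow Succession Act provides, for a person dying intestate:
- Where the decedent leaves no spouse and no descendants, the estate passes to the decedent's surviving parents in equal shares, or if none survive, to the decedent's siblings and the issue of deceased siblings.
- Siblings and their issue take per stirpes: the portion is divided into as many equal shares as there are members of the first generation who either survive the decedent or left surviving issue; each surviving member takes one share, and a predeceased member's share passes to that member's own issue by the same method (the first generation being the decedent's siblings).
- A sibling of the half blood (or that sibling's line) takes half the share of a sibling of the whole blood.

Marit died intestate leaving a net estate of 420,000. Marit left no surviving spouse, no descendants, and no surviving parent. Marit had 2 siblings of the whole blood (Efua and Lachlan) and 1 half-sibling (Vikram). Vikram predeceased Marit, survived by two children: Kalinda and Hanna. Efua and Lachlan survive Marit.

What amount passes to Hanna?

Hanna receives 42,000.

The entire 420,000 passes to the siblings and their issue.
Counting each half-blood sibling's line as half a unit, there are 5/2 units in 420,000, so one unit is 168,000. Whole-blood lines (Efua and Lachlan) take 168,000 each; half-blood lines (Vikram) take 84,000 each.
Vikram's share (84,000) is divided into 2 shares of 42,000: Kalinda and Hanna each take 42,000.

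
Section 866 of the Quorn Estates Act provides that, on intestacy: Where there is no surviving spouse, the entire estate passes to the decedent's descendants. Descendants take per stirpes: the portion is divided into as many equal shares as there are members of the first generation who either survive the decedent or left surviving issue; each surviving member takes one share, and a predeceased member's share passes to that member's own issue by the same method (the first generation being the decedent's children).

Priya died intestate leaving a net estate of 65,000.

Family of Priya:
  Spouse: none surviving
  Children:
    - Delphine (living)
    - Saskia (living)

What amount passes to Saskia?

The entire 65,000 passes to the descendants.
That amount (65,000) is divided into 2 shares of 32,500: Delphine and Saskia each take 32,500.

Saskia receives 32,500.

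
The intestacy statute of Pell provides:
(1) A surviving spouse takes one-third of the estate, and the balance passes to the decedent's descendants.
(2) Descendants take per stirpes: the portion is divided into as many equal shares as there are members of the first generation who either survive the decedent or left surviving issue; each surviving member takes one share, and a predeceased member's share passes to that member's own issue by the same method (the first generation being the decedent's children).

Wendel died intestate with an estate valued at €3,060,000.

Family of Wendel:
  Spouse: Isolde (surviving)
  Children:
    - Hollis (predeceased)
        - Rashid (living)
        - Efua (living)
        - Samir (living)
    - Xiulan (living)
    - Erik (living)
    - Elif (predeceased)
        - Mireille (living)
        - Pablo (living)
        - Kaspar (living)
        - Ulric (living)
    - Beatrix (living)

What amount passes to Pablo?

Isolde takes one-third of €3,060,000 = €1,020,000. The remaining €2,040,000 passes to the descendants.
The descendants' portion (€2,040,000) is divided into 5 shares of €408,000: Xiulan, Erik, and Beatrix each take €408,000; Hollis's €408,000 share passes to Hollis's issue; Elif's €408,000 share passes to Elif's issue.
Hollis's share (€408,000) is divided into 3 shares of €136,000: Rashid, Efua, and Samir each take €136,000.
Elif's share (€408,000) is divided into 4 shares of €102,000: Mireille, Pablo, Kaspar, and Ulric each take €102,000.

Pablo receives €102,000.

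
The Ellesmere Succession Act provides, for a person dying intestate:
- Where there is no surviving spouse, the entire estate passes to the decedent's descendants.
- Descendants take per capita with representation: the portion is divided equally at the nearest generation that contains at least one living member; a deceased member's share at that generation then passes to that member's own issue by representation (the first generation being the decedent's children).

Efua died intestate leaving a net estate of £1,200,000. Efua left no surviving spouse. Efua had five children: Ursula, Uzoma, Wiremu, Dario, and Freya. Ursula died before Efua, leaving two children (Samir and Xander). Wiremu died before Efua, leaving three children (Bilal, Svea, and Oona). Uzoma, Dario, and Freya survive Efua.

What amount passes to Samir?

Samir receives £120,000.

The entire £1,200,000 passes to the descendants.
That amount (£1,200,000) is divided into 5 shares of £240,000: Uzoma, Dario, and Freya each take £240,000; Ursula's £240,000 share passes to Ursula's issue; Wiremu's £240,000 share passes to Wiremu's issue.
Ursula's share (£240,000) is divided into 2 shares of £120,000: Samir and Xander each take £120,000.
Wiremu's share (£240,000) is divided into 3 shares of £80,000: Bilal, Svea, and Oona each take £80,000.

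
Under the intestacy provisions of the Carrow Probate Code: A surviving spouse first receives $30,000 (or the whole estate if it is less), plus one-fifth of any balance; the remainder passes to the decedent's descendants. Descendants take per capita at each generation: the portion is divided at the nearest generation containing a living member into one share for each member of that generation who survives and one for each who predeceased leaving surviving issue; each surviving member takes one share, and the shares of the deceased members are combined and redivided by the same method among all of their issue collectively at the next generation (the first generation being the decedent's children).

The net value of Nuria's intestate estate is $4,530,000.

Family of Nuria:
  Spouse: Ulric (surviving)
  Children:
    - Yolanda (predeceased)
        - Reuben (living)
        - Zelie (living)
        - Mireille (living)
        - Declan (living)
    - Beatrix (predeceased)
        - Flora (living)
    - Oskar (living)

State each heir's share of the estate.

Ulric first takes $30,000, leaving a balance of $4,500,000. Ulric then takes one-fifth of the balance ($900,000), for a total of $930,000. The remaining $3,600,000 passes to the descendants.
The descendants' portion ($3,600,000) is divided at the children's generation into 3 shares of $1,200,000. Oskar takes $1,200,000. The 2 shares of the deceased (Yolanda and Beatrix) are combined into a pool of $2,400,000.
That pool ($2,400,000) is divided at the grandchildren's generation equally among Reuben, Zelie, Mireille, Declan, and Flora: $480,000 each.

Ulric: $930,000; Reuben: $480,000; Zelie: $480,000; Mireille: $480,000; Declan: $480,000; Flora: $480,000; Oskar: $1,200,000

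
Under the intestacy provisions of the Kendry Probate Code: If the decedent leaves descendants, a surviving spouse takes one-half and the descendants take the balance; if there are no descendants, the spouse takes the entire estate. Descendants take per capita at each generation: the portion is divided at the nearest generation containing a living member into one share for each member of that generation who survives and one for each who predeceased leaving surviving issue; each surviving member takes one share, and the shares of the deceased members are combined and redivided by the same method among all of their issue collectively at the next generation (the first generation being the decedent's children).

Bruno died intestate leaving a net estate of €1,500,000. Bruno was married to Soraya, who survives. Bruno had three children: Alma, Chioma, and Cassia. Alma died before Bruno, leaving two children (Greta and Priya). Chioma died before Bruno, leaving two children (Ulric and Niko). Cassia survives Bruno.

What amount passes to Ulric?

Soraya takes one-half of €1,500,000 = €750,000. The remaining €750,000 passes to the descendants.
The descendants' portion (€750,000) is divided at the children's generation into 3 shares of €250,000. Cassia takes €250,000. The 2 shares of the deceased (Alma and Chioma) are combined into a pool of €500,000.
That pool (€500,000) is divided at the grandchildren's generation equally among Greta, Priya, Ulric, and Niko: €125,000 each.

Ulric receives €125,000.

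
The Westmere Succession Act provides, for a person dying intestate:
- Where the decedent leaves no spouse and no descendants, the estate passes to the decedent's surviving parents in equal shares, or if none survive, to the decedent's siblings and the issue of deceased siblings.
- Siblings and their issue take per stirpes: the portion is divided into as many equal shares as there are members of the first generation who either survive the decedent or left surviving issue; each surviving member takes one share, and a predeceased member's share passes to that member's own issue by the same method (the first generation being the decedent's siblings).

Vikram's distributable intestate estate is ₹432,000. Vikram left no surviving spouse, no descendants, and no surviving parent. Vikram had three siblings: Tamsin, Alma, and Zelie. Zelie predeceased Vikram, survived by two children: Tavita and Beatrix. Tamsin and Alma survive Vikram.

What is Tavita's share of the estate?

The entire ₹432,000 passes to the siblings and their issue.
That amount (₹432,000) is divided into 3 shares of ₹144,000: Tamsin and Alma each take ₹144,000; Zelie's ₹144,000 share passes to Zelie's issue.
Zelie's share (₹144,000) is divided into 2 shares of ₹72,000: Tavita and Beatrix each take ₹72,000.

Tavita receives ₹72,000.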